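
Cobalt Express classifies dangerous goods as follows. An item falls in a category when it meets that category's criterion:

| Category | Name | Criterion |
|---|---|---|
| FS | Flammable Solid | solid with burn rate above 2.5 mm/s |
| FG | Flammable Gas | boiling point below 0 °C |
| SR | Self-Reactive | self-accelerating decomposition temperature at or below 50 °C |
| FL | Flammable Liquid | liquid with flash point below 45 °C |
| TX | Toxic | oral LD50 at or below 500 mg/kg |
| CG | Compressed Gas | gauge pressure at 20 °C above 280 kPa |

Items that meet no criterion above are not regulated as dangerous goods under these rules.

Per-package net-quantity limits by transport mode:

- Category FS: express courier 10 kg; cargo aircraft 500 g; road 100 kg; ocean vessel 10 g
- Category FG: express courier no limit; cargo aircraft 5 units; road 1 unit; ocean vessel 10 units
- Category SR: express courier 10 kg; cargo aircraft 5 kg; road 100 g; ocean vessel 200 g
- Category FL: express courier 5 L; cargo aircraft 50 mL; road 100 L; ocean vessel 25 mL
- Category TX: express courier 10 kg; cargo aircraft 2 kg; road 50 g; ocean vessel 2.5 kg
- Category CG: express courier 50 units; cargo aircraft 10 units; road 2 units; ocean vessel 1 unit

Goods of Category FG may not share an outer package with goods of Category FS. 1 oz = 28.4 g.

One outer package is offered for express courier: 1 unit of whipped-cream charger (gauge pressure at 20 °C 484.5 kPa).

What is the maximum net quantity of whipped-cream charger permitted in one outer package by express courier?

The whipped-cream charger has gauge pressure at 20 °C 484.5 kPa, which is > 280 kPa, so it is Category CG (Compressed Gas).
The express courier limit for Category CG is 50 units.

50 units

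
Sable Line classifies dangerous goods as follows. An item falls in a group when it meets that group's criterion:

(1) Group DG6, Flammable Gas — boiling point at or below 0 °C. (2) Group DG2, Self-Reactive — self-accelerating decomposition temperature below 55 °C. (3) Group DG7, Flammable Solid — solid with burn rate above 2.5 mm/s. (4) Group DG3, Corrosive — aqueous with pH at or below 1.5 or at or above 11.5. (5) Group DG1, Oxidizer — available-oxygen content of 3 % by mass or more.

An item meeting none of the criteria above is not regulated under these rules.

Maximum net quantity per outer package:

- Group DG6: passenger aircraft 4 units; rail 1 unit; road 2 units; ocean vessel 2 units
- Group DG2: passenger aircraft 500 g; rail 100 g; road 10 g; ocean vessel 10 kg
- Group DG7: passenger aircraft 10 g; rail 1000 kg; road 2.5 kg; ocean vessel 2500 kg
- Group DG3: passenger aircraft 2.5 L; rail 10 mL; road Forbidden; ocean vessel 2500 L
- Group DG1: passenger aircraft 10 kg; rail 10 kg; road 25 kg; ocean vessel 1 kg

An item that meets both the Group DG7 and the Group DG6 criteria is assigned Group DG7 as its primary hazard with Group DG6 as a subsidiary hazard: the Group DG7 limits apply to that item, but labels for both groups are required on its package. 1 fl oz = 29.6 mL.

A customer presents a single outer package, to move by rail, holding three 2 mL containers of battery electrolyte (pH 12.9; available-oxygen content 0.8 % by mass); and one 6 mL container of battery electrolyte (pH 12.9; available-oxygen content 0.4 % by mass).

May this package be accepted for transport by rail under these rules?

The battery electrolyte has pH 12.9, which is ≥ 11.5, so it is Group DG3 (Corrosive).
pH 12.9 meets the Group DG3 criterion (Corrosive), so the battery electrolyte is Group DG3.
Total Group DG3: (three 2 mL containers = 6 mL) + 6 mL = 12 mL.
That exceeds the Group DG3 rail limit of 10 mL.

No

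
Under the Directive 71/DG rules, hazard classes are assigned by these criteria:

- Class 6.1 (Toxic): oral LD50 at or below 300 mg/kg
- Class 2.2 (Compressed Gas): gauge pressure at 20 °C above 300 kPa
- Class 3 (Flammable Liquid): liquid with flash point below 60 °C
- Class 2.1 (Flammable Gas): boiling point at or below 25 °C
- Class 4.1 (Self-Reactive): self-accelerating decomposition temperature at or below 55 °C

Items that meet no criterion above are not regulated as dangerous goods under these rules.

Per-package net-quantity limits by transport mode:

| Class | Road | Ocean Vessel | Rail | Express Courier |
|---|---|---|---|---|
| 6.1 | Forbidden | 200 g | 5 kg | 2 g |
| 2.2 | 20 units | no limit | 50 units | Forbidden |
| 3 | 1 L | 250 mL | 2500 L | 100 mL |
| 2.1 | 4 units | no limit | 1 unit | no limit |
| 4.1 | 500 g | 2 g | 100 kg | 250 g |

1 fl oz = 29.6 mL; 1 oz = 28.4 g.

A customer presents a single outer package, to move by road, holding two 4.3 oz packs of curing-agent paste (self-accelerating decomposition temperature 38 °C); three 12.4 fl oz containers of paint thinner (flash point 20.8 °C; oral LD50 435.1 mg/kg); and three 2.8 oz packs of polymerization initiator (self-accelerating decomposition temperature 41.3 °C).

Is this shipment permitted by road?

Curing-agent paste: self-accelerating decomposition temperature 38 °C ≤ 55 °C → Class 4.1 (Self-Reactive).
The paint thinner has flash point 20.8 °C, which is < 60 °C, so it is Class 3 (Flammable Liquid).
Polymerization initiator: self-accelerating decomposition temperature 41.3 °C ≤ 55 °C → Class 4.1 (Self-Reactive).
Class 3 quantity: three 12.4 fl oz containers = 1101.12 mL.
1101.12 mL exceeds the road limit of 1 L for Class 3.
Total Class 4.1: (two 4.3 oz packs = 244.24 g) + (three 2.8 oz packs = 238.56 g) = 482.8 g.
That is within the Class 4.1 road limit of 500 g.

No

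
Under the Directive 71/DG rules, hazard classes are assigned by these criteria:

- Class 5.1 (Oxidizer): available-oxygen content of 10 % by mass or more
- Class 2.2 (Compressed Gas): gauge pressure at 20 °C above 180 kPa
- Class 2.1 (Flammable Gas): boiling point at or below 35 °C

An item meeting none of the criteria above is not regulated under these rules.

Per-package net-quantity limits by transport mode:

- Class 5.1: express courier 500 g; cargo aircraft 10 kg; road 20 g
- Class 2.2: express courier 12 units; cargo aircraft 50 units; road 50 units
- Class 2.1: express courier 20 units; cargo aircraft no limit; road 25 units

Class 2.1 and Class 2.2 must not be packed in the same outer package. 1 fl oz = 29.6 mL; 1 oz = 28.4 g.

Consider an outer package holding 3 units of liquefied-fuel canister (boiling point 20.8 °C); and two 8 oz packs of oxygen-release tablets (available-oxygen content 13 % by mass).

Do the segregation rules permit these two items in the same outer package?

Yes

The liquefied-fuel canister has boiling point 20.8 °C, which is ≤ 35 °C, so it is Class 2.1 (Flammable Gas).
The oxygen-release tablets have available-oxygen content 13 % by mass, which is ≥ 10 % by mass, so they are Class 5.1 (Oxidizer).
No segregation rule bars Class 2.1 with Class 5.1.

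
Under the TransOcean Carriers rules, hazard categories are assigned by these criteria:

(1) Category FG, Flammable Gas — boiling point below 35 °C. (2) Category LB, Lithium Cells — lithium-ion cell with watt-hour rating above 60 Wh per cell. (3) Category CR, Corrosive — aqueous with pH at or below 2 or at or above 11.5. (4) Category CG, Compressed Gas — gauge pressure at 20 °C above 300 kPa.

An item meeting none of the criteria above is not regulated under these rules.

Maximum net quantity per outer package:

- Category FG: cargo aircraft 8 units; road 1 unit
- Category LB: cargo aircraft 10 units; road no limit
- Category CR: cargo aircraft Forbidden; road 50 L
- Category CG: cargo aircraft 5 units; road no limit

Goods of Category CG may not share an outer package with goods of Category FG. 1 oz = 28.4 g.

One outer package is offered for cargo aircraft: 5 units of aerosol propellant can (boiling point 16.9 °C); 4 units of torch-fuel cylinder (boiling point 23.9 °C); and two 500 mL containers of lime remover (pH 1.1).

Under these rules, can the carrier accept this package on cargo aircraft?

No

Boiling point 16.9 °C meets the Category FG criterion (Flammable Gas), so the aerosol propellant can is Category FG.
The torch-fuel cylinder has boiling point 23.9 °C, which is < 35 °C, so it is Category FG (Flammable Gas).
Lime remover: pH 1.1 ≤ 2 → Category CR (Corrosive).
Category FG net quantity: 5 units + 4 units = 9 units.
9 units > 8 units (cargo aircraft limit, Category FG) — over the limit.
Category CR quantity: two 500 mL containers = 1 L.
By cargo aircraft, Category CR is Forbidden regardless of quantity.
The segregation rule (Category CG with Category FG) does not apply to Category FG with Category CR.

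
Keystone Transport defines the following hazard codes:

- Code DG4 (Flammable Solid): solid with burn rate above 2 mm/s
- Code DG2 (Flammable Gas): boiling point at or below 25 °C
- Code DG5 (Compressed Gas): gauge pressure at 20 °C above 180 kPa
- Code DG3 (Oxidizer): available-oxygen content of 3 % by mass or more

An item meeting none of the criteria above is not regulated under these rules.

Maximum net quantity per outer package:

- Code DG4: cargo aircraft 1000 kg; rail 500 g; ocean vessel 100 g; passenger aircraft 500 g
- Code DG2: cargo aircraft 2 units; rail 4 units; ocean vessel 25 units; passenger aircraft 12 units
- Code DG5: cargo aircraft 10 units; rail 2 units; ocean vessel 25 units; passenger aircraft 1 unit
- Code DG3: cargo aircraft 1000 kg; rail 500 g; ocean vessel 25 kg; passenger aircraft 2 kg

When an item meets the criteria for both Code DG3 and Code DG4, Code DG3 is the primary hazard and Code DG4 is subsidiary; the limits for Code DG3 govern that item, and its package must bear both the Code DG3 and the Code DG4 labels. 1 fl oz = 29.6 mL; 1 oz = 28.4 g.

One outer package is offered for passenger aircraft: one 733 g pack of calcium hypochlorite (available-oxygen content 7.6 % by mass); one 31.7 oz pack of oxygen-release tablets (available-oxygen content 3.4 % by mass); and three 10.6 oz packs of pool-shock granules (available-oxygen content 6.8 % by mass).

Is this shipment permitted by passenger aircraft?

With available-oxygen content 7.6 % by mass (≥ 3 % by mass), the calcium hypochlorite falls in Code DG3.
Oxygen-release tablets: available-oxygen content 3.4 % by mass ≥ 3 % by mass → Code DG3 (Oxidizer).
Available-oxygen content 6.8 % by mass meets the Code DG3 criterion (Oxidizer), so the pool-shock granules are Code DG3.
Code DG3 net quantity: 733 g + (one 31.7 oz pack = 900.28 g) + (three 10.6 oz packs = 903.12 g) = 2536.4 g.
2536.4 g > 2 kg (passenger aircraft limit, Code DG3) — over the limit.

No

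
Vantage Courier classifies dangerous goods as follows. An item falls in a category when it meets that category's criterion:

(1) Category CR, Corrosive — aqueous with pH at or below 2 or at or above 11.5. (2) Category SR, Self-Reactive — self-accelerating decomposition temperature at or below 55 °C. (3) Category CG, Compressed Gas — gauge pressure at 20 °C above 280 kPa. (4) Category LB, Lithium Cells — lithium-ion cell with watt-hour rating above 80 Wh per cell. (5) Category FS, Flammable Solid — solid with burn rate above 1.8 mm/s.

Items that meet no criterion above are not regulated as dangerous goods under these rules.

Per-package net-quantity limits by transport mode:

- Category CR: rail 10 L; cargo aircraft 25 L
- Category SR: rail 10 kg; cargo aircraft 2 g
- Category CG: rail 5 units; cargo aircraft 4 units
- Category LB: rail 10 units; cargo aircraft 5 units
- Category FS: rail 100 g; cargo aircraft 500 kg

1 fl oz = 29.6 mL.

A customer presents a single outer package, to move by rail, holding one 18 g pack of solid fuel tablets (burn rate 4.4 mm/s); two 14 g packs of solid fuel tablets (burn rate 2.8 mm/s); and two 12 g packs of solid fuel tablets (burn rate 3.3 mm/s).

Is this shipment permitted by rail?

Yes

With burn rate 4.4 mm/s (> 1.8 mm/s), the solid fuel tablets fall in Category FS.
With burn rate 2.8 mm/s (> 1.8 mm/s), the solid fuel tablets fall in Category FS.
Solid fuel tablets: burn rate 3.3 mm/s > 1.8 mm/s → Category FS (Flammable Solid).
Total Category FS: 18 g + (two 14 g packs = 28 g) + (two 12 g packs = 24 g) = 70 g.
70 g is within the rail limit of 100 g for Category FS.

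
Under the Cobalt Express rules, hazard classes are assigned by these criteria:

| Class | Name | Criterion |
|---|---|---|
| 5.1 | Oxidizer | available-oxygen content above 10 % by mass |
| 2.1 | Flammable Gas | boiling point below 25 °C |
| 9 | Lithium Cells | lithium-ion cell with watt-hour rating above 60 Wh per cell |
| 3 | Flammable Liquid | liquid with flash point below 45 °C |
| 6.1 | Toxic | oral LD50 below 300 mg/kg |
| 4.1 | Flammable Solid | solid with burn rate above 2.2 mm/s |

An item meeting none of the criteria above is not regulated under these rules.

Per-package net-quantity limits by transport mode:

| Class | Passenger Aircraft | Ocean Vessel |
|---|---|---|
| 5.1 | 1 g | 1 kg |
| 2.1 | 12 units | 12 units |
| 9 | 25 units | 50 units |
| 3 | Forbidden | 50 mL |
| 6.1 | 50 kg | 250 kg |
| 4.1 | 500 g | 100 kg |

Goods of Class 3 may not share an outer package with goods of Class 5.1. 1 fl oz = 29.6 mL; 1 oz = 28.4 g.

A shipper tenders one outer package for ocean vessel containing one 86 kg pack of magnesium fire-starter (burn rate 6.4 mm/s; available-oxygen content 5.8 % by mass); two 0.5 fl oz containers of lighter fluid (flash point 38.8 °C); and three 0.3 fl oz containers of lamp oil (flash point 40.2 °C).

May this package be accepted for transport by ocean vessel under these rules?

No

Burn rate 6.4 mm/s meets the Class 4.1 criterion (Flammable Solid), so the magnesium fire-starter is Class 4.1.
The lighter fluid has flash point 38.8 °C, which is < 45 °C, so it is Class 3 (Flammable Liquid).
With flash point 40.2 °C (< 45 °C), the lamp oil falls in Class 3.
Class 3 net quantity: (two 0.5 fl oz containers = 29.6 mL) + (three 0.3 fl oz containers = 26.64 mL) = 56.24 mL.
56.24 mL > 50 mL (ocean vessel limit, Class 3) — over the limit.
Class 4.1 quantity: 86 kg.
That is within the Class 4.1 ocean vessel limit of 100 kg.
The segregation rule (Class 3 with Class 5.1) does not apply to Class 3 with Class 4.1.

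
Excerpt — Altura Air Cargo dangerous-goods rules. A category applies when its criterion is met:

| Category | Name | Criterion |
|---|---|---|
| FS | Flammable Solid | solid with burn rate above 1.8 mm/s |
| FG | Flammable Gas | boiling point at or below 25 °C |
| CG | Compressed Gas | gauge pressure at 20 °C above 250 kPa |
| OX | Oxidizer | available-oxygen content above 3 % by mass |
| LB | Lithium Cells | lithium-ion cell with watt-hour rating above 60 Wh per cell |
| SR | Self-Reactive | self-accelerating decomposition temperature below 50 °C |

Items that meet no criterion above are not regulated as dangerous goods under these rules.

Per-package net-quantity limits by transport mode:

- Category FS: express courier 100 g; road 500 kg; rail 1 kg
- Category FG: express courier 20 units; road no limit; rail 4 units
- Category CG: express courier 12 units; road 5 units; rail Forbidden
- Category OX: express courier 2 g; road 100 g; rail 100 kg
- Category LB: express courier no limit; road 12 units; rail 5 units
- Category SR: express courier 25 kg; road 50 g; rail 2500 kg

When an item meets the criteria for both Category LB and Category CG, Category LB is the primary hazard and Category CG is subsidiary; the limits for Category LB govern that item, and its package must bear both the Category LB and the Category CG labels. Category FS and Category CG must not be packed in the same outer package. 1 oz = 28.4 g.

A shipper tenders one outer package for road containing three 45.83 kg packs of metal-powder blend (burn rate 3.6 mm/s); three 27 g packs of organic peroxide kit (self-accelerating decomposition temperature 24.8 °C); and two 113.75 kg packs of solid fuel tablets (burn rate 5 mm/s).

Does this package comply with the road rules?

Metal-powder blend: burn rate 3.6 mm/s > 1.8 mm/s → Category FS (Flammable Solid).
Self-accelerating decomposition temperature 24.8 °C meets the Category SR criterion (Self-Reactive), so the organic peroxide kit is Category SR.
With burn rate 5 mm/s (> 1.8 mm/s), the solid fuel tablets fall in Category FS.
Category FS net quantity: (three 45.83 kg packs = 137.49 kg) + (two 113.75 kg packs = 227.5 kg) = 364.99 kg.
That is within the Category FS road limit of 500 kg.
Category SR quantity: three 27 g packs = 81 g.
81 g exceeds the road limit of 50 g for Category SR.
The segregation rule (Category FS with Category CG) does not apply to Category FS with Category SR.

No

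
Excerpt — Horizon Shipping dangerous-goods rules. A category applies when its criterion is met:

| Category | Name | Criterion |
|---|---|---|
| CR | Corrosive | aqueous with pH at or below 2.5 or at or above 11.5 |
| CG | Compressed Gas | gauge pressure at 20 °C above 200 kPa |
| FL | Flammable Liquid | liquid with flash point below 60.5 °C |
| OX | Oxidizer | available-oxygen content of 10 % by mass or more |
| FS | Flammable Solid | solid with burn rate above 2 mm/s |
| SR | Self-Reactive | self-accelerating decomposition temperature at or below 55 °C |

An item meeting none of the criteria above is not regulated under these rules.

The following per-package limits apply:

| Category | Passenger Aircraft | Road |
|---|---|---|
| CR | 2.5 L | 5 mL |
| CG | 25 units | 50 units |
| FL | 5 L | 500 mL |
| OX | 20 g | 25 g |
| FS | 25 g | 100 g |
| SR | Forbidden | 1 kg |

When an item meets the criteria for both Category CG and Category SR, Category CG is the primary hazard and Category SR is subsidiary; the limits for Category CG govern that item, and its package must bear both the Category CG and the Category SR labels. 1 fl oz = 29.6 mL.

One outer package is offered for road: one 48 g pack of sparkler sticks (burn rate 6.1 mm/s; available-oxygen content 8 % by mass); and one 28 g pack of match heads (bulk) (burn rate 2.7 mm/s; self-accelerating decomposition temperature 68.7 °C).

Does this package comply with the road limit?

Burn rate 6.1 mm/s meets the Category FS criterion (Flammable Solid), so the sparkler sticks are Category FS.
The match heads (bulk) have burn rate 2.7 mm/s, which is > 2 mm/s, so they are Category FS (Flammable Solid).
Total Category FS: 48 g + 28 g = 76 g.
That is within the Category FS road limit of 100 g.

Yes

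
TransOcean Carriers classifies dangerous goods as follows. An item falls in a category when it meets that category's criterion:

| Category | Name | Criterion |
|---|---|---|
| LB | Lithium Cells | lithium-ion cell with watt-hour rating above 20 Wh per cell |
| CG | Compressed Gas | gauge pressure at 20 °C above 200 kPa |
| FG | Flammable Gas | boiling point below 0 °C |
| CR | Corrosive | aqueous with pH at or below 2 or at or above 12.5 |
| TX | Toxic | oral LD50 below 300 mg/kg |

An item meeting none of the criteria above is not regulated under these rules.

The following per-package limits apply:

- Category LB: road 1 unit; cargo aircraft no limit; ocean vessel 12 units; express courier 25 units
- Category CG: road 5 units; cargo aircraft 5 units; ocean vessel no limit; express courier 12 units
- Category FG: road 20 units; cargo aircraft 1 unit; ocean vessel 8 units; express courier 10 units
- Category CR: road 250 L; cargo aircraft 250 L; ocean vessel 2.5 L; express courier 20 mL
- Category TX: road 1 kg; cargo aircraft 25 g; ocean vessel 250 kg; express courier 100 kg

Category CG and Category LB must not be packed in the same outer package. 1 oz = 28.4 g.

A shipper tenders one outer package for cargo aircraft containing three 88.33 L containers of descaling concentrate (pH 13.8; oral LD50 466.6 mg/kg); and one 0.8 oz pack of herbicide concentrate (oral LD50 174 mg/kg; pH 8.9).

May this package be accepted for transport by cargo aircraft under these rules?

Descaling concentrate: pH 13.8 ≥ 12.5 → Category CR (Corrosive).
The herbicide concentrate has oral LD50 174 mg/kg, which is < 300 mg/kg, so it is Category TX (Toxic).
Category CR quantity: three 88.33 L containers = 264.99 L.
That exceeds the Category CR cargo aircraft limit of 250 L.
Category TX quantity: one 0.8 oz pack = 22.72 g.
22.72 g ≤ 25 g (cargo aircraft limit, Category TX) — within limit.
The segregation rule (Category CG with Category LB) does not apply to Category CR with Category TX.

No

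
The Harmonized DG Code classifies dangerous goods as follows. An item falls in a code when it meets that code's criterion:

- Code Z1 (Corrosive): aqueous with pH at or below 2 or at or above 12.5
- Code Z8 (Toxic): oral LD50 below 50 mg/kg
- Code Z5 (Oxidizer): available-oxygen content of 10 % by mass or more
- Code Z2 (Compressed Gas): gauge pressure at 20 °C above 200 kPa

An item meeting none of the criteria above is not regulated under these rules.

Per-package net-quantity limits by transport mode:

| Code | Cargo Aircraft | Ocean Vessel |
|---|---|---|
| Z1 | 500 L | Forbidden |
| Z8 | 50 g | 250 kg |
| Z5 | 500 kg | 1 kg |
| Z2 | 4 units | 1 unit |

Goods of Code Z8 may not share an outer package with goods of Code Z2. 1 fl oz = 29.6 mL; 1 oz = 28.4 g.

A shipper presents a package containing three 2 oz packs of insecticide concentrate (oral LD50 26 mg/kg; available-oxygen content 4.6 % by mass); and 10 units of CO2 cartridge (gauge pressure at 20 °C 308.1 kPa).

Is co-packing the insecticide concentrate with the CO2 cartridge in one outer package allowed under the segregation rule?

Insecticide concentrate: oral LD50 26 mg/kg < 50 mg/kg → Code Z8 (Toxic).
With gauge pressure at 20 °C 308.1 kPa (> 200 kPa), the CO2 cartridge falls in Code Z2.
Code Z8 and Code Z2 may not share an outer package.

No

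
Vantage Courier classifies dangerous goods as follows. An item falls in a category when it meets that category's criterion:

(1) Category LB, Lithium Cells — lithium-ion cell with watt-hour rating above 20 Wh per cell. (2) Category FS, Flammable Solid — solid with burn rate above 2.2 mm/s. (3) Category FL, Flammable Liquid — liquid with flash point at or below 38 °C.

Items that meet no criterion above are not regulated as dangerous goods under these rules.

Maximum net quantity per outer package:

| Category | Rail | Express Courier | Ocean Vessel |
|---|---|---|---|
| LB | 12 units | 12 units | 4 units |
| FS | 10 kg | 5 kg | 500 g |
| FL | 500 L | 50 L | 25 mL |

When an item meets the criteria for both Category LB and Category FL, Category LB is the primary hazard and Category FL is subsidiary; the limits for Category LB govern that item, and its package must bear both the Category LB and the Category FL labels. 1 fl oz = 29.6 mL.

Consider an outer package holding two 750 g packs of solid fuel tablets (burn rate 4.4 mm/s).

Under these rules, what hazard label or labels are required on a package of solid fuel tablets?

Category FS

Burn rate 4.4 mm/s meets the Category FS criterion (Flammable Solid), so the solid fuel tablets are Category FS.
Only the Category FS label is required.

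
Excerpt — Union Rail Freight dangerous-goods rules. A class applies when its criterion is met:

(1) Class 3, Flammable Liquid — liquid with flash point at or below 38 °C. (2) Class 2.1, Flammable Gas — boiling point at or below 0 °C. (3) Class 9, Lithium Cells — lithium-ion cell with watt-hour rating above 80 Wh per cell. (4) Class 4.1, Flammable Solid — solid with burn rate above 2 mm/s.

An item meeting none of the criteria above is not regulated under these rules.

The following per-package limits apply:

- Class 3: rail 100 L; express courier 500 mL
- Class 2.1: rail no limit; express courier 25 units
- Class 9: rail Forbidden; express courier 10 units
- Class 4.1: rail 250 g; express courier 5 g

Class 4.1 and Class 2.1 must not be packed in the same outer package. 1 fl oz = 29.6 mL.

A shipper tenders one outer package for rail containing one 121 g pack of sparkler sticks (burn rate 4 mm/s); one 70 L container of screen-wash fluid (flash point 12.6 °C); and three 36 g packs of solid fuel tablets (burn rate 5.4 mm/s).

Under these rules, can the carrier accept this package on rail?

Yes

Sparkler sticks: burn rate 4 mm/s > 2 mm/s → Class 4.1 (Flammable Solid).
Screen-wash fluid: flash point 12.6 °C ≤ 38 °C → Class 3 (Flammable Liquid).
Burn rate 5.4 mm/s meets the Class 4.1 criterion (Flammable Solid), so the solid fuel tablets are Class 4.1.
Class 4.1 net quantity: 121 g + (three 36 g packs = 108 g) = 229 g.
That is within the Class 4.1 rail limit of 250 g.
Class 3 quantity: 70 L.
70 L ≤ 100 L (rail limit, Class 3) — within limit.
The segregation rule (Class 4.1 with Class 2.1) does not apply to Class 4.1 with Class 3.
Every hazard class is within its rail limit and no segregation rule is violated.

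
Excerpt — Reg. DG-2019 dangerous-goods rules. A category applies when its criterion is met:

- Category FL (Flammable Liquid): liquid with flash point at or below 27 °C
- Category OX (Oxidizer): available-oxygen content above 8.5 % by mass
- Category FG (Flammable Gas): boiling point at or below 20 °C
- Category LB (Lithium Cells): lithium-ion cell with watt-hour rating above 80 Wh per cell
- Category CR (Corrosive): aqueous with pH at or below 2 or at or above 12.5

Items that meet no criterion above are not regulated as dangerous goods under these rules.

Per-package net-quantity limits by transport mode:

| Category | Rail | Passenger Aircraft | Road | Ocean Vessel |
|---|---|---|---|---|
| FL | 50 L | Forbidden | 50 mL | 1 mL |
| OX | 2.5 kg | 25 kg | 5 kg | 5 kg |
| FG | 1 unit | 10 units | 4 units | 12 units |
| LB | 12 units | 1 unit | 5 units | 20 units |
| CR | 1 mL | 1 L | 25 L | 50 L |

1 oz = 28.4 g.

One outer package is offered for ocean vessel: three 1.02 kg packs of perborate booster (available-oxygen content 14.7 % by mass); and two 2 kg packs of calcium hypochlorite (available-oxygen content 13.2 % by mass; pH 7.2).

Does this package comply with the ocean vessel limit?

No

The perborate booster has available-oxygen content 14.7 % by mass, which is > 8.5 % by mass, so it is Category OX (Oxidizer).
Calcium hypochlorite: available-oxygen content 13.2 % by mass > 8.5 % by mass → Category OX (Oxidizer).
Category OX net quantity: (three 1.02 kg packs = 3.06 kg) + (two 2 kg packs = 4 kg) = 7.06 kg.
7.06 kg > 5 kg (ocean vessel limit, Category OX) — over the limit.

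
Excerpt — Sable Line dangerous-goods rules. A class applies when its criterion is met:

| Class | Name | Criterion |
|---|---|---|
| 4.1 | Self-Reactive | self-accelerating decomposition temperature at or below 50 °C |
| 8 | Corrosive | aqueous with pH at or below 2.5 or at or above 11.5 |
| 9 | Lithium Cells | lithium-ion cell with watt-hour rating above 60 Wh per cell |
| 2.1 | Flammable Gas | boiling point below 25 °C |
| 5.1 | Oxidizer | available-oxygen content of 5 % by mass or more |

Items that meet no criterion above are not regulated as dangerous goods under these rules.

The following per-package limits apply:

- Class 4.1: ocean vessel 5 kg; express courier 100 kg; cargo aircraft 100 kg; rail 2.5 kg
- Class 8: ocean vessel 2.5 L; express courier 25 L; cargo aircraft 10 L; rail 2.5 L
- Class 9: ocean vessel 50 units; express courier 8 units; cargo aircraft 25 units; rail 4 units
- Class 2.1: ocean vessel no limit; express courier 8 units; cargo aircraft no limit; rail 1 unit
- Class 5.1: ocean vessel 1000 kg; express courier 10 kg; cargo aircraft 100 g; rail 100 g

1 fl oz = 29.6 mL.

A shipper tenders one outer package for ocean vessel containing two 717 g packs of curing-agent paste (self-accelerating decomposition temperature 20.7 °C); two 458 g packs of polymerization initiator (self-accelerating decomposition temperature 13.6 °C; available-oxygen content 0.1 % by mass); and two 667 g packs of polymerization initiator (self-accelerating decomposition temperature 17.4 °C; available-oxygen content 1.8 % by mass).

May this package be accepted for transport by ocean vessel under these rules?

Self-accelerating decomposition temperature 20.7 °C meets the Class 4.1 criterion (Self-Reactive), so the curing-agent paste is Class 4.1.
The polymerization initiator has self-accelerating decomposition temperature 13.6 °C, which is ≤ 50 °C, so it is Class 4.1 (Self-Reactive).
Self-accelerating decomposition temperature 17.4 °C meets the Class 4.1 criterion (Self-Reactive), so the polymerization initiator is Class 4.1.
Total Class 4.1: (two 717 g packs = 1.434 kg) + (two 458 g packs = 916 g) + (two 667 g packs = 1.334 kg) = 3.684 kg.
That is within the Class 4.1 ocean vessel limit of 5 kg.

Yes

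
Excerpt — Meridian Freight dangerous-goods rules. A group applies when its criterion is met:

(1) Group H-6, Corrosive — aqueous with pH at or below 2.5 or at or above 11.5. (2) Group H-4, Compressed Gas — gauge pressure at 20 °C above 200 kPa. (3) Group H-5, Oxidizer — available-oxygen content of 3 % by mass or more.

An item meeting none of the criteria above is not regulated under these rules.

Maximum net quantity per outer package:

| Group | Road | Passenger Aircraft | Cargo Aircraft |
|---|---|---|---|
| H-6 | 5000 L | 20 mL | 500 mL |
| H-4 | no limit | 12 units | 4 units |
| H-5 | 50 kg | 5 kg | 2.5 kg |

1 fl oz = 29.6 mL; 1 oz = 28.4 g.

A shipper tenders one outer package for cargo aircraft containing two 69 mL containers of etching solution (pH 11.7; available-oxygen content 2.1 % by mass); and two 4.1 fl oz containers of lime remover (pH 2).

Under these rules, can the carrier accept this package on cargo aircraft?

Yes

With pH 11.7 (≥ 11.5), the etching solution falls in Group H-6.
With pH 2 (≤ 2.5), the lime remover falls in Group H-6.
Group H-6 net quantity: (two 69 mL containers = 138 mL) + (two 4.1 fl oz containers = 242.72 mL) = 380.72 mL.
That is within the Group H-6 cargo aircraft limit of 500 mL.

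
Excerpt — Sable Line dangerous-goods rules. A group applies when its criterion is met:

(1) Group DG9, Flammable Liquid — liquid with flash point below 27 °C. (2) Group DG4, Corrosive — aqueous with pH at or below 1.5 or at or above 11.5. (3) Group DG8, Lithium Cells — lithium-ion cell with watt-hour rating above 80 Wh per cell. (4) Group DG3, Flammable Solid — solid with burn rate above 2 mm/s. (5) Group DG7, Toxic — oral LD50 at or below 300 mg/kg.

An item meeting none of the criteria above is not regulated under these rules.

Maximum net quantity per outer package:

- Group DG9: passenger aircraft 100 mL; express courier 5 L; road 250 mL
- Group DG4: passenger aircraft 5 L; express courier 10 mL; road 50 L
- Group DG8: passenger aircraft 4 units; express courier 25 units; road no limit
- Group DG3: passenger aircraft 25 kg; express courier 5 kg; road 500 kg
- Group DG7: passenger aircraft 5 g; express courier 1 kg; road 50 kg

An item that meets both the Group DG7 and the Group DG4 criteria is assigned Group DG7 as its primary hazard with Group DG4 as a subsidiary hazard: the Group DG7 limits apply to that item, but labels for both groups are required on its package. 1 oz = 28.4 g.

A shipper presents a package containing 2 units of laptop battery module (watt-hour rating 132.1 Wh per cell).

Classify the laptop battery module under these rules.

Group DG8

Watt-hour rating 132.1 Wh per cell meets the Group DG8 criterion (Lithium Cells), so the laptop battery module is Group DG8.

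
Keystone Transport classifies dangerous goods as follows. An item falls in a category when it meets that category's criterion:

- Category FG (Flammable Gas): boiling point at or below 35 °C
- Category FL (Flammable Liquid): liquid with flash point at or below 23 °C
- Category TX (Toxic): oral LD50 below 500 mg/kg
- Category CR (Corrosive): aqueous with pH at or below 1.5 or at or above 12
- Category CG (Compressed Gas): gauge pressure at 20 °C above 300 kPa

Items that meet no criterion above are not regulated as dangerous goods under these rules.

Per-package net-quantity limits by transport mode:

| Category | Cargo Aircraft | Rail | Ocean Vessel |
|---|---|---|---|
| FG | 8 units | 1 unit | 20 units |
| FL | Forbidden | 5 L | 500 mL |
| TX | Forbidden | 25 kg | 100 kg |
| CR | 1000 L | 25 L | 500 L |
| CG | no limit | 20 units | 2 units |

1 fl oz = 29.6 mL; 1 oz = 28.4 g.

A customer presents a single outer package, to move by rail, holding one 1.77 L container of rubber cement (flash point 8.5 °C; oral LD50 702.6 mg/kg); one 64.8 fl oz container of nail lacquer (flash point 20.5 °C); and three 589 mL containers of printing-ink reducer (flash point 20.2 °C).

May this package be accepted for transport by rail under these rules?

No

The rubber cement has flash point 8.5 °C, which is ≤ 23 °C, so it is Category FL (Flammable Liquid).
The nail lacquer has flash point 20.5 °C, which is ≤ 23 °C, so it is Category FL (Flammable Liquid).
The printing-ink reducer has flash point 20.2 °C, which is ≤ 23 °C, so it is Category FL (Flammable Liquid).
Category FL net quantity: 1.77 L + (one 64.8 fl oz container = 1918.08 mL) + (three 589 mL containers = 1.767 L) = 5455.08 mL.
5455.08 mL > 5 L (rail limit, Category FL) — over the limit.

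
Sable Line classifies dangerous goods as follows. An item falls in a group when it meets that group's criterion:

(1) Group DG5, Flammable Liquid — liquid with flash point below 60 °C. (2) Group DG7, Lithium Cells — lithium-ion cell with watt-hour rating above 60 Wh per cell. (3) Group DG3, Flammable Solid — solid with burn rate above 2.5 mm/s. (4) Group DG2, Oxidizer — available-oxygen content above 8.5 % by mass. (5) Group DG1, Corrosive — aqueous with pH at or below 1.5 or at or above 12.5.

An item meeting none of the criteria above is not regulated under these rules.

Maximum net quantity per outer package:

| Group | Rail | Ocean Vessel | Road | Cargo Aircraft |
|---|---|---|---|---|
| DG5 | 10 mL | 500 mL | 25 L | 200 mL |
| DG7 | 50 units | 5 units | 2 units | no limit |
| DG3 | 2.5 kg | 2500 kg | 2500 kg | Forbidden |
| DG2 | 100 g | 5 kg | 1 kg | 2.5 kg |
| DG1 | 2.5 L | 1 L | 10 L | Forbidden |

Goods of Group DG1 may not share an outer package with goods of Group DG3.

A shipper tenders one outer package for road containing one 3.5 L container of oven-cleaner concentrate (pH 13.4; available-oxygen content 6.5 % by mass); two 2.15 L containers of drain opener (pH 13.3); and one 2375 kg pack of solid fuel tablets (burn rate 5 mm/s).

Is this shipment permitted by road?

With pH 13.4 (≥ 12.5), the oven-cleaner concentrate falls in Group DG1.
The drain opener has pH 13.3, which is ≥ 12.5, so it is Group DG1 (Corrosive).
Solid fuel tablets: burn rate 5 mm/s > 2.5 mm/s → Group DG3 (Flammable Solid).
Group DG1 net quantity: 3.5 L + (two 2.15 L containers = 4.3 L) = 7.8 L.
That is within the Group DG1 road limit of 10 L.
Group DG3 quantity: 2375 kg.
2375 kg ≤ 2500 kg (road limit, Group DG3) — within limit.
Group DG1 and Group DG3 may not share an outer package.

No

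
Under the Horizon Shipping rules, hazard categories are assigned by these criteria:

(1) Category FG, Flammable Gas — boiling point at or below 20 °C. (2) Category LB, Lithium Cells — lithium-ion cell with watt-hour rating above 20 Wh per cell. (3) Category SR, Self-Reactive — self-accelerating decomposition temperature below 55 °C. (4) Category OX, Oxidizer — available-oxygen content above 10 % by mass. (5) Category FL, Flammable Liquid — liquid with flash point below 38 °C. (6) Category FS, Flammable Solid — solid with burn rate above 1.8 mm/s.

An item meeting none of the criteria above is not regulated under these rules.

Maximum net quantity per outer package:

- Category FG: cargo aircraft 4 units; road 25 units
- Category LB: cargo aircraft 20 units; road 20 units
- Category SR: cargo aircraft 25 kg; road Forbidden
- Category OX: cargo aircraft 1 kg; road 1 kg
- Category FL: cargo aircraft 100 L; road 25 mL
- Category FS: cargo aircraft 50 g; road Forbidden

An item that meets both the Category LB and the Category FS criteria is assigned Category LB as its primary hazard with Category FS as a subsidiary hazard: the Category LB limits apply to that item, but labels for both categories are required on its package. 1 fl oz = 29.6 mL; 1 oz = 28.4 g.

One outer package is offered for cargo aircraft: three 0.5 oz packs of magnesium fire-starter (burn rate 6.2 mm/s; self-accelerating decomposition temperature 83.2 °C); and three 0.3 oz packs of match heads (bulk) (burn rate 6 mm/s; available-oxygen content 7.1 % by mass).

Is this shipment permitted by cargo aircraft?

Magnesium fire-starter: burn rate 6.2 mm/s > 1.8 mm/s → Category FS (Flammable Solid).
Burn rate 6 mm/s meets the Category FS criterion (Flammable Solid), so the match heads (bulk) are Category FS.
Category FS net quantity: (three 0.5 oz packs = 42.6 g) + (three 0.3 oz packs = 25.56 g) = 68.16 g.
68.16 g > 50 g (cargo aircraft limit, Category FS) — over the limit.

No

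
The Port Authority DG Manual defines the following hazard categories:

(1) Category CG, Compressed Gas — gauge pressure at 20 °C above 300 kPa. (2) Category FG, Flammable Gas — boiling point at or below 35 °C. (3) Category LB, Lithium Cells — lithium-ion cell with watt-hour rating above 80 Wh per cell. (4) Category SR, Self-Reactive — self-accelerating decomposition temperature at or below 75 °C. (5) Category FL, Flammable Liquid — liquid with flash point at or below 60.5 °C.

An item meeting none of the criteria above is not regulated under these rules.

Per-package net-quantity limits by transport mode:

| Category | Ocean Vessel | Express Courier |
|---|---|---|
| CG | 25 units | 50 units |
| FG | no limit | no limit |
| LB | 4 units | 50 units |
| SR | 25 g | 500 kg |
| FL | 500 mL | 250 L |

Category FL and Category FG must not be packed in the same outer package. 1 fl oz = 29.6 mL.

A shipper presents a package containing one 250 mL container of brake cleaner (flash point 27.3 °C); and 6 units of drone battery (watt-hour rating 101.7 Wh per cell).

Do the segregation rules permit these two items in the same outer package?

The brake cleaner has flash point 27.3 °C, which is ≤ 60.5 °C, so it is Category FL (Flammable Liquid).
With watt-hour rating 101.7 Wh per cell (> 80 Wh per cell), the drone battery falls in Category LB.
No segregation rule bars Category FL with Category LB.

Yes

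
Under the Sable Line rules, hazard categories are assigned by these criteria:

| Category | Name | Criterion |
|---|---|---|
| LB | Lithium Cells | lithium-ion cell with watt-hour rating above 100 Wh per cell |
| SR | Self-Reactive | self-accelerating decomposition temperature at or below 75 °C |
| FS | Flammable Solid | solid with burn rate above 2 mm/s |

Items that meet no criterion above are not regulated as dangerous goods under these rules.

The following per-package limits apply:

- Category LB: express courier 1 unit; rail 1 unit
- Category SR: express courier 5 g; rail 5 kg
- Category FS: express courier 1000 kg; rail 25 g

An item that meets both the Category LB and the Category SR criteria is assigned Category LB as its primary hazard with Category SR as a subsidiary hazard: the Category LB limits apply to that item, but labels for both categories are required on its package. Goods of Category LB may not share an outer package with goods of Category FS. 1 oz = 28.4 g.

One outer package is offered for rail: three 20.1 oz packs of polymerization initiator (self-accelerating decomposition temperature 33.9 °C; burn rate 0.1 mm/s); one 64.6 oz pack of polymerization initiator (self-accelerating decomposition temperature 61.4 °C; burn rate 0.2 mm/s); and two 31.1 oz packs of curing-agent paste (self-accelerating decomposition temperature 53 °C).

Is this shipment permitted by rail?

Self-accelerating decomposition temperature 33.9 °C meets the Category SR criterion (Self-Reactive), so the polymerization initiator is Category SR.
Self-accelerating decomposition temperature 61.4 °C meets the Category SR criterion (Self-Reactive), so the polymerization initiator is Category SR.
Curing-agent paste: self-accelerating decomposition temperature 53 °C ≤ 75 °C → Category SR (Self-Reactive).
Total Category SR: (three 20.1 oz packs = 1712.52 g) + (one 64.6 oz pack = 1834.64 g) + (two 31.1 oz packs = 1766.48 g) = 5313.64 g.
That exceeds the Category SR rail limit of 5 kg.

No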